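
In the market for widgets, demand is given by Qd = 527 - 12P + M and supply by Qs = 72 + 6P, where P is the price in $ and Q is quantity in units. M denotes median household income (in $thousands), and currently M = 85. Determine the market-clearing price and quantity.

With M = 85, demand is Qd = 612 - 12P.
The market clears where 612 - 12P = 72 + 6P. Rearranging, 18P = 540, hence P* = 30.
Substitute back: Q* = 612 - 12(30) = 252.

P* = 30, Q* = 252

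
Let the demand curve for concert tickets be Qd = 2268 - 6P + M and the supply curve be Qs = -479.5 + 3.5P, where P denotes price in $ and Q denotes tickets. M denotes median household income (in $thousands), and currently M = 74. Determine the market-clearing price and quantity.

With M = 74, demand is Qd = 2342 - 6P.
At equilibrium Qd = Qs, so 2342 - 6P = -479.5 + 3.5P; collecting terms, 2821.5 = 9.5P and P* = 297.
From the demand curve, Q* = 2342 - 6(297) = 560.

P* = 297, Q* = 560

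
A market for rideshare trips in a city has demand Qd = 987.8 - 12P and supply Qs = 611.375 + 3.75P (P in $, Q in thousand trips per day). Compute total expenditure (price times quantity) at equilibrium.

Total expenditure = 16753.9

Set Qd = Qs: 987.8 - 12P = 611.375 + 3.75P, so 376.425 = 15.75P and P* = 23.9.
Plugging P* into demand: Q* = 987.8 - 12(23.9) = 701.
Total expenditure = P* × Q* = 23.9 × 701 = 16753.9.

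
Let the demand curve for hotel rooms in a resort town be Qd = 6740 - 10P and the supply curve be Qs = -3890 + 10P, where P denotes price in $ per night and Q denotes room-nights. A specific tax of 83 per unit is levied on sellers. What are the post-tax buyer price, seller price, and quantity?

P_b = 573, P_s = 490, Q = 1010

With a tax of 83 on sellers, they supply based on the net price P_s = P_b - 83, so Qs = -4720 + 10P_b.
Market clearing requires 6740 - 10P_b = -4720 + 10P_b; hence 11460 = 20P_b and P_b = 573.
So P_s = 490 and the quantity traded is Q = 6740 - 10(573) = 1010.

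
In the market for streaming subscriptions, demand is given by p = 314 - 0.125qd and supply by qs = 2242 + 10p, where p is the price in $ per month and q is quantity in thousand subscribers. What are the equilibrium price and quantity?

p* = 15, q* = 2392

Rewriting in direct form: qd = 2512 - 8p.
At equilibrium qd = qs, so 2512 - 8p = 2242 + 10p; collecting terms, 270 = 18p and p* = 15.
Then q* = 2512 - 8(15) = 2392.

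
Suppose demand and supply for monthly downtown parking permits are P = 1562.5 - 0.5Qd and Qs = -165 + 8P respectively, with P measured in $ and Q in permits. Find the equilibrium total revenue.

Rewriting in direct form: Qd = 3125 - 2P.
The market clears where 3125 - 2P = -165 + 8P. Rearranging, 10P = 3290, hence P* = 329.
From the demand curve, Q* = 3125 - 2(329) = 2467.
Total revenue = P* × Q* = 329 × 2467 = 811643.

Total revenue = 811643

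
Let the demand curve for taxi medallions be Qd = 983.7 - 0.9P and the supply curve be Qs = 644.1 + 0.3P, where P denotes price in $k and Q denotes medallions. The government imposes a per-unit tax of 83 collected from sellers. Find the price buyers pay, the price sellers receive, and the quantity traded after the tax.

The tax drives a wedge P_b - P_s = 83. Substituting P_s = P_b - 83 into supply: Qs = 619.2 + 0.3P_b.
Market clearing requires 983.7 - 0.9P_b = 619.2 + 0.3P_b; hence 364.5 = 1.2P_b and P_b = 303.75.
Then P_s = 303.75 - 83 = 220.75 and Q = 983.7 - 0.9(303.75) = 710.325.

P_b = 303.75, P_s = 220.75, Q = 710.325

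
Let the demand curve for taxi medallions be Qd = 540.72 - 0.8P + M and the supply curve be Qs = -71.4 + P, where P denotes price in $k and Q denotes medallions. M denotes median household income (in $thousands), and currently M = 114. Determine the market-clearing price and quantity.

With M = 114, demand is Qd = 654.72 - 0.8P.
At equilibrium Qd = Qs, so 654.72 - 0.8P = -71.4 + P; collecting terms, 726.12 = 1.8P and P* = 403.4.
From the demand curve, Q* = 654.72 - 0.8(403.4) = 332.

P* = 403.4, Q* = 332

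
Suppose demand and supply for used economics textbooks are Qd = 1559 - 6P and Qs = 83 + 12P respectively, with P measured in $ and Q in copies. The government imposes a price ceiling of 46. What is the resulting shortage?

Shortage = 648

At P = 46: Qd = 1283 and Qs = 635.
Shortage = Qd - Qs = 1283 - 635 = 648.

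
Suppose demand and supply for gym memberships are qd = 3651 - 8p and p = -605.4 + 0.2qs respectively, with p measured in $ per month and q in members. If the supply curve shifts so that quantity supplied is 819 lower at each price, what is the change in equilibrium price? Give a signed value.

Solving each curve for q: qs = 3027 + 5p.
Set qd = qs: 3651 - 8p = 3027 + 5p, so 624 = 13p and p* = 48.
From the demand curve, q* = 3651 - 8(48) = 3267.
After the shift, supply is qs = 2208 + 5p.
New equilibrium: 1443 = 13p, so p = 111 and q = 2763.
Δp = 111 - 48 = 63.

Δp = 63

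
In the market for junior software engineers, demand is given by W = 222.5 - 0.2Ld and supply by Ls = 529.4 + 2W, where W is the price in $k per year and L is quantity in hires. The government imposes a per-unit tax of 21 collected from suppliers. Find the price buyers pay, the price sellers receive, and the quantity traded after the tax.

W_b = 89.3, W_s = 68.3, L = 666

Rewriting in direct form: Ld = 1112.5 - 5W.
Suppliers keep W_s = W_b - 21 per unit, so supply in terms of the buyer price is Ls = 487.4 + 2W_b.
Set Ld = Ls: 1112.5 - 5W_b = 487.4 + 2W_b, so 625.1 = 7W_b and W_b = 89.3.
Then W_s = 89.3 - 21 = 68.3 and L = 1112.5 - 5(89.3) = 666.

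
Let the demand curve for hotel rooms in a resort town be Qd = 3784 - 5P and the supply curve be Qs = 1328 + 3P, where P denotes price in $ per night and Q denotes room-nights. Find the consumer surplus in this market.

At equilibrium Qd = Qs, so 3784 - 5P = 1328 + 3P; collecting terms, 2456 = 8P and P* = 307.
From the demand curve, Q* = 3784 - 5(307) = 2249.
Demand choke price (Qd = 0): P = 3784/5 = 756.8. Consumer surplus = ½ × (756.8 - 307) × 2249 = 505800.1.

Consumer surplus = 505800.1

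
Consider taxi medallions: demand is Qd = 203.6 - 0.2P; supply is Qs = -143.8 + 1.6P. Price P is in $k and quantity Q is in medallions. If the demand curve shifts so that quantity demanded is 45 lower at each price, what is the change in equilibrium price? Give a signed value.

ΔP = -25

Equating demand and supply, 203.6 - 0.2P = -143.8 + 1.6P gives 1.8P = 347.4, so P* = 193.
Plugging P* into demand: Q* = 203.6 - 0.2(193) = 165.
After the shift, demand is Qd = 158.6 - 0.2P.
New equilibrium: 302.4 = 1.8P, so P = 168 and Q = 125.
ΔP = 168 - 193 = -25.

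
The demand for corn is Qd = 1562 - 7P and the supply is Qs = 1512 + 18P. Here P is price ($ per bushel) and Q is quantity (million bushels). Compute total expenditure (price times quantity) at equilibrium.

Total expenditure = 3096

Set Qd = Qs: 1562 - 7P = 1512 + 18P, so 50 = 25P and P* = 2.
Then Q* = 1562 - 7(2) = 1548.
Total expenditure = P* × Q* = 2 × 1548 = 3096.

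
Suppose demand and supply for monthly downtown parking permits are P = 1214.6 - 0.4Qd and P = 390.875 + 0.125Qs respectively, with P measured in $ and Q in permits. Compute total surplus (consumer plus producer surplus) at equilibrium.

Total surplus = 646212.2625

Solving each curve for Q: Qd = 3036.5 - 2.5P and Qs = -3127 + 8P.
The market clears where 3036.5 - 2.5P = -3127 + 8P. Rearranging, 10.5P = 6163.5, hence P* = 587.
Then Q* = 3036.5 - 2.5(587) = 1569.
Demand choke price = 1214.6; supply choke price = 390.875. CS = ½(1214.6 - 587)(1569) = 492352.2; PS = ½(587 - 390.875)(1569) = 153860.0625. Total surplus = 646212.2625.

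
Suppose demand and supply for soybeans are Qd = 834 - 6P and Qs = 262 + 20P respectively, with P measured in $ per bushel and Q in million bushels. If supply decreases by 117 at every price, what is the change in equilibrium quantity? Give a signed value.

Set Qd = Qs: 834 - 6P = 262 + 20P, so 572 = 26P and P* = 22.
Then Q* = 834 - 6(22) = 702.
After the shift, supply is Qs = 145 + 20P.
Re-solving, 26P = 689 gives P = 26.5 and Q = 675.
ΔQ = 675 - 702 = -27.

ΔQ = -27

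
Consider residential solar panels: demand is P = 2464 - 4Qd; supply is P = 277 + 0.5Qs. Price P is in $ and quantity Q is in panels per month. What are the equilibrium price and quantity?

In direct form, Qd = 616 - 0.25P and Qs = -554 + 2P.
The market clears where 616 - 0.25P = -554 + 2P. Rearranging, 2.25P = 1170, hence P* = 520.
Substitute back: Q* = 616 - 0.25(520) = 486.

P* = 520, Q* = 486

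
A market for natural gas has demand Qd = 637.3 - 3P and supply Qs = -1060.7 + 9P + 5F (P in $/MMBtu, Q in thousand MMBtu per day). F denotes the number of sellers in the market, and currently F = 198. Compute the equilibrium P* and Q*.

With F = 198, supply is Qs = -70.7 + 9P.
Set Qd = Qs: 637.3 - 3P = -70.7 + 9P, so 708 = 12P and P* = 59.
Plugging P* into demand: Q* = 637.3 - 3(59) = 460.3.

P* = 59, Q* = 460.3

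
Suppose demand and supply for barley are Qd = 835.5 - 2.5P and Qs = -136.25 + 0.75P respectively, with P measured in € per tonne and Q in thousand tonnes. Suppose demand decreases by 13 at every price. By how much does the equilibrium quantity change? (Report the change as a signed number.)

ΔQ = -3

At equilibrium Qd = Qs, so 835.5 - 2.5P = -136.25 + 0.75P; collecting terms, 971.75 = 3.25P and P* = 299.
From the demand curve, Q* = 835.5 - 2.5(299) = 88.
After the shift, demand is Qd = 822.5 - 2.5P.
Re-solving, 3.25P = 958.75 gives P = 295 and Q = 85.
ΔQ = 85 - 88 = -3.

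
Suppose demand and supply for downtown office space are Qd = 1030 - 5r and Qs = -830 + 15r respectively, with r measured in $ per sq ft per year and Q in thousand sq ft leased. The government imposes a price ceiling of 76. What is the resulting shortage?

Shortage = 340

Evaluating both curves at the ceiling price 76 gives Qd = 650, Qs = 310.
Shortage = Qd - Qs = 650 - 310 = 340.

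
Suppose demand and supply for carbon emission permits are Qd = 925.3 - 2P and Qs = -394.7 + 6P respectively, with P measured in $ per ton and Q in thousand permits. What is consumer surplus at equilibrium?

Consumer surplus = 88595.5225

The market clears where 925.3 - 2P = -394.7 + 6P. Rearranging, 8P = 1320, hence P* = 165.
Substitute back: Q* = 925.3 - 2(165) = 595.3.
Demand choke price (Qd = 0): P = 925.3/2 = 462.65. Consumer surplus = ½ × (462.65 - 165) × 595.3 = 88595.5225.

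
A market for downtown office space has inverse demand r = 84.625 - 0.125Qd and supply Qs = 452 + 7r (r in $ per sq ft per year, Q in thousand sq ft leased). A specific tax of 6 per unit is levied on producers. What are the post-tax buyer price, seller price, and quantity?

r_b = 17.8, r_s = 11.8, Q = 534.6

In direct form, Qd = 677 - 8r.
Producers keep r_s = r_b - 6 per unit, so supply in terms of the buyer price is Qs = 410 + 7r_b.
Set Qd = Qs: 677 - 8r_b = 410 + 7r_b, so 267 = 15r_b and r_b = 17.8.
So r_s = 11.8 and the quantity traded is Q = 677 - 8(17.8) = 534.6.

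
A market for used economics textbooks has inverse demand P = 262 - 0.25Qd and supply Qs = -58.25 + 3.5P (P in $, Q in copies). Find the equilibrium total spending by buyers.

Rewriting in direct form: Qd = 1048 - 4P.
Equating demand and supply, 1048 - 4P = -58.25 + 3.5P gives 7.5P = 1106.25, so P* = 147.5.
Then Q* = 1048 - 4(147.5) = 458.
Total spending by buyers = P* × Q* = 147.5 × 458 = 67555.

Total spending by buyers = 67555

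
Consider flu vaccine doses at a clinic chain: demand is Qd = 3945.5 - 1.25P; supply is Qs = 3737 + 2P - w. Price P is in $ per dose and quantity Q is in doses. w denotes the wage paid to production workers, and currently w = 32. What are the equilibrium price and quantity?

P* = 74, Q* = 3853

With w = 32, supply is Qs = 3705 + 2P.
Equating demand and supply, 3945.5 - 1.25P = 3705 + 2P gives 3.25P = 240.5, so P* = 74.
From the demand curve, Q* = 3945.5 - 1.25(74) = 3853.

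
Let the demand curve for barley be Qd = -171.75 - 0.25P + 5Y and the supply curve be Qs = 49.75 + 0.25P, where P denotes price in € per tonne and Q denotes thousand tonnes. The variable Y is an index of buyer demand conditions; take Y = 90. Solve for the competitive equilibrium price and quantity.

P* = 457, Q* = 164

With Y = 90, demand is Qd = 278.25 - 0.25P.
Equating demand and supply, 278.25 - 0.25P = 49.75 + 0.25P gives 0.5P = 228.5, so P* = 457.
Then Q* = 278.25 - 0.25(457) = 164.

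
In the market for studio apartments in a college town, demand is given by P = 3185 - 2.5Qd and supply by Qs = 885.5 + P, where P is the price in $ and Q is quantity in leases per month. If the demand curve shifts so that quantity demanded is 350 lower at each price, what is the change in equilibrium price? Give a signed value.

ΔP = -250

Rewriting in direct form: Qd = 1274 - 0.4P.
The market clears where 1274 - 0.4P = 885.5 + P. Rearranging, 1.4P = 388.5, hence P* = 277.5.
Plugging P* into demand: Q* = 1274 - 0.4(277.5) = 1163.
After the shift, demand is Qd = 924 - 0.4P.
The new intersection has 38.5 = 1.4P, i.e. P = 27.5, Q = 913.
ΔP = 27.5 - 277.5 = -250.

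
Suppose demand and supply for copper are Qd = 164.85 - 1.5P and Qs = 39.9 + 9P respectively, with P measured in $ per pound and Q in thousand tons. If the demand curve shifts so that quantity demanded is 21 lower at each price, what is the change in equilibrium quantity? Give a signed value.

ΔQ = -18

The market clears where 164.85 - 1.5P = 39.9 + 9P. Rearranging, 10.5P = 124.95, hence P* = 11.9.
Then Q* = 164.85 - 1.5(11.9) = 147.
After the shift, demand is Qd = 143.85 - 1.5P.
Re-solving, 10.5P = 103.95 gives P = 9.9 and Q = 129.
ΔQ = 129 - 147 = -18.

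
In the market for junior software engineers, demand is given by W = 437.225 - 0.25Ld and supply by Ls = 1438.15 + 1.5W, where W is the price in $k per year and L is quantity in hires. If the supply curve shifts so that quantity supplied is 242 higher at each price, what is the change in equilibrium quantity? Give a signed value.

Inverting to quantity form: Ld = 1748.9 - 4W.
Equating demand and supply, 1748.9 - 4W = 1438.15 + 1.5W gives 5.5W = 310.75, so W* = 56.5.
From the demand curve, L* = 1748.9 - 4(56.5) = 1522.9.
After the shift, supply is Ls = 1680.15 + 1.5W.
New equilibrium: 68.75 = 5.5W, so W = 12.5 and L = 1698.9.
ΔL = 1698.9 - 1522.9 = 176.

ΔL = 176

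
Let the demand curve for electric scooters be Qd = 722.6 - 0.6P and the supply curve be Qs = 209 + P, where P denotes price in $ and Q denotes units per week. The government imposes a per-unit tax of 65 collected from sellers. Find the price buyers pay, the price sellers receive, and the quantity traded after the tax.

P_b = 361.625, P_s = 296.625, Q = 505.625

With a tax of 65 on sellers, they supply based on the net price P_s = P_b - 65, so Qs = 144 + P_b.
Equate demand and the shifted supply: 722.6 - 0.6P_b = 144 + P_b, giving 1.6P_b = 578.6, so P_b = 361.625.
So P_s = 296.625 and the quantity traded is Q = 722.6 - 0.6(361.625) = 505.625.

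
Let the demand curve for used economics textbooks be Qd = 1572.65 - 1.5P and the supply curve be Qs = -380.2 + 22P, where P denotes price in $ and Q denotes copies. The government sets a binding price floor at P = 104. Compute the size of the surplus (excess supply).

Surplus = 491.15

Evaluating both curves at the floor price 104 gives Qd = 1416.65, Qs = 1907.8.
Surplus = Qs - Qd = 1907.8 - 1416.65 = 491.15.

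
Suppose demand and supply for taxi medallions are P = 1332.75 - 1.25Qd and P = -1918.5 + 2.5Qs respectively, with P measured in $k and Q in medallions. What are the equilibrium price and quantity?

Rewriting in direct form: Qd = 1066.2 - 0.8P and Qs = 767.4 + 0.4P.
The market clears where 1066.2 - 0.8P = 767.4 + 0.4P. Rearranging, 1.2P = 298.8, hence P* = 249.
Substitute back: Q* = 1066.2 - 0.8(249) = 867.

P* = 249, Q* = 867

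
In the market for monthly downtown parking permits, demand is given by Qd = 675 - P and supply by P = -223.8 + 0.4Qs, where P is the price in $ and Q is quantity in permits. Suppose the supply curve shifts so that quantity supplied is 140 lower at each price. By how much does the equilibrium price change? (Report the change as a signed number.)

ΔP = 40

Inverting to quantity form: Qs = 559.5 + 2.5P.
Set Qd = Qs: 675 - P = 559.5 + 2.5P, so 115.5 = 3.5P and P* = 33.
From the demand curve, Q* = 675 - 33 = 642.
After the shift, supply is Qs = 419.5 + 2.5P.
New equilibrium: 255.5 = 3.5P, so P = 73 and Q = 602.
ΔP = 73 - 33 = 40.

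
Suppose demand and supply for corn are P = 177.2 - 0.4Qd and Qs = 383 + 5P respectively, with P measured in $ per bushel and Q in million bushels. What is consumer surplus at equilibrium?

Consumer surplus = 35785.8

Inverting to quantity form: Qd = 443 - 2.5P.
The market clears where 443 - 2.5P = 383 + 5P. Rearranging, 7.5P = 60, hence P* = 8.
From the demand curve, Q* = 443 - 2.5(8) = 423.
Demand choke price (Qd = 0): P = 443/2.5 = 177.2. Consumer surplus = ½ × (177.2 - 8) × 423 = 35785.8.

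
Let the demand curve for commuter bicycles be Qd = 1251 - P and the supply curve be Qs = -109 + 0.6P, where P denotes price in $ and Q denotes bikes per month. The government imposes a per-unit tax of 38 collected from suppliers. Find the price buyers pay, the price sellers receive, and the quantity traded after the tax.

The tax drives a wedge P_b - P_s = 38. Substituting P_s = P_b - 38 into supply: Qs = -131.8 + 0.6P_b.
Set Qd = Qs: 1251 - P_b = -131.8 + 0.6P_b, so 1382.8 = 1.6P_b and P_b = 864.25.
So P_s = 826.25 and the quantity traded is Q = 1251 - 864.25 = 386.75.

P_b = 864.25, P_s = 826.25, Q = 386.75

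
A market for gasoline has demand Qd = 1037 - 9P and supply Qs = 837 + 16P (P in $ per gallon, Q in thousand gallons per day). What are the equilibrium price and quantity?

P* = 8, Q* = 965

Equating demand and supply, 1037 - 9P = 837 + 16P gives 25P = 200, so P* = 8.
Plugging P* into demand: Q* = 1037 - 9(8) = 965.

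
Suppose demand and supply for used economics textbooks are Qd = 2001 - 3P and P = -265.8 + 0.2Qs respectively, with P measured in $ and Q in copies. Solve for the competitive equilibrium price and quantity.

P* = 84, Q* = 1749

Solving each curve for Q: Qs = 1329 + 5P.
At equilibrium Qd = Qs, so 2001 - 3P = 1329 + 5P; collecting terms, 672 = 8P and P* = 84.
From the demand curve, Q* = 2001 - 3(84) = 1749.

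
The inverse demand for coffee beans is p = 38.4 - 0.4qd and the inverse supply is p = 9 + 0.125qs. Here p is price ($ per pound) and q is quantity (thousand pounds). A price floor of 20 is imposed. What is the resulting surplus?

Inverting to quantity form: qd = 96 - 2.5p and qs = -72 + 8p.
Evaluating both curves at the floor price 20 gives qd = 46, qs = 88.
Surplus = qs - qd = 88 - 46 = 42.

Surplus = 42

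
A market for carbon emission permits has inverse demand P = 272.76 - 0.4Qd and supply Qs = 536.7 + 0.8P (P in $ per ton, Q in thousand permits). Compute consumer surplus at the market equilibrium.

Rewriting in direct form: Qd = 681.9 - 2.5P.
Equating demand and supply, 681.9 - 2.5P = 536.7 + 0.8P gives 3.3P = 145.2, so P* = 44.
From the demand curve, Q* = 681.9 - 2.5(44) = 571.9.
Demand choke price (Qd = 0): P = 681.9/2.5 = 272.76. Consumer surplus = ½ × (272.76 - 44) × 571.9 = 65413.922.

Consumer surplus = 65413.922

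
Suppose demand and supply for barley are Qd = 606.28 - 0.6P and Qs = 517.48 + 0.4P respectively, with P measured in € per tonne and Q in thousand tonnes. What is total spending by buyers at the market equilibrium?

At equilibrium Qd = Qs, so 606.28 - 0.6P = 517.48 + 0.4P; collecting terms, 88.8 = P and P* = 88.8.
From the demand curve, Q* = 606.28 - 0.6(88.8) = 553.
Total spending by buyers = P* × Q* = 88.8 × 553 = 49106.4.

Total spending by buyers = 49106.4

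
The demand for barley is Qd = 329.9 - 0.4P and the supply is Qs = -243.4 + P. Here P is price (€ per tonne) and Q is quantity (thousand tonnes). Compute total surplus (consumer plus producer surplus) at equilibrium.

At equilibrium Qd = Qs, so 329.9 - 0.4P = -243.4 + P; collecting terms, 573.3 = 1.4P and P* = 409.5.
Substitute back: Q* = 329.9 - 0.4(409.5) = 166.1.
Demand choke price = 824.75; supply choke price = 243.4. CS = ½(824.75 - 409.5)(166.1) = 34486.5125; PS = ½(409.5 - 243.4)(166.1) = 13794.605. Total surplus = 48281.1175.

Total surplus = 48281.1175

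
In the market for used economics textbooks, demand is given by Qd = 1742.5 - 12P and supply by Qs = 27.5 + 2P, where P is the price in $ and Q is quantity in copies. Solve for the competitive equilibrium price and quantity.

At equilibrium Qd = Qs, so 1742.5 - 12P = 27.5 + 2P; collecting terms, 1715 = 14P and P* = 122.5.
Then Q* = 1742.5 - 12(122.5) = 272.5.

P* = 122.5, Q* = 272.5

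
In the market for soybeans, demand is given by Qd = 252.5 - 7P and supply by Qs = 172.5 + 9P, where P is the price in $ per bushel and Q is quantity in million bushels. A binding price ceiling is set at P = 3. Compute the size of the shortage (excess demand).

Shortage = 32

Evaluating both curves at the ceiling price 3 gives Qd = 231.5, Qs = 199.5.
Shortage = Qd - Qs = 231.5 - 199.5 = 32.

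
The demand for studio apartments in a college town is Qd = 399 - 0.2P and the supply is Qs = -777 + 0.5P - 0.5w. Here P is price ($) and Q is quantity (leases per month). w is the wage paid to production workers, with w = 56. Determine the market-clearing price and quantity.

With w = 56, supply is Qs = -805 + 0.5P.
The market clears where 399 - 0.2P = -805 + 0.5P. Rearranging, 0.7P = 1204, hence P* = 1720.
Then Q* = 399 - 0.2(1720) = 55.

P* = 1720, Q* = 55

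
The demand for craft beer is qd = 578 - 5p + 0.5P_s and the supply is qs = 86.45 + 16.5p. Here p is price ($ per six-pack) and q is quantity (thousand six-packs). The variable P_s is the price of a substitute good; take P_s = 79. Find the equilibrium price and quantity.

With P_s = 79, demand is qd = 617.5 - 5p.
Set qd = qs: 617.5 - 5p = 86.45 + 16.5p, so 531.05 = 21.5p and p* = 24.7.
Substitute back: q* = 617.5 - 5(24.7) = 494.

p* = 24.7, q* = 494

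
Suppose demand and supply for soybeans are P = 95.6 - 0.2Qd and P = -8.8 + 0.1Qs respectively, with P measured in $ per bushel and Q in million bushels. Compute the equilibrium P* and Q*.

Inverting to quantity form: Qd = 478 - 5P and Qs = 88 + 10P.
Set Qd = Qs: 478 - 5P = 88 + 10P, so 390 = 15P and P* = 26.
Substitute back: Q* = 478 - 5(26) = 348.

P* = 26, Q* = 348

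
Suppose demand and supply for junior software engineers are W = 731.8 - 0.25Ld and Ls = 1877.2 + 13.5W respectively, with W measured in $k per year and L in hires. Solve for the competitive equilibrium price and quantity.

W* = 60, L* = 2687.2

Inverting to quantity form: Ld = 2927.2 - 4W.
Set Ld = Ls: 2927.2 - 4W = 1877.2 + 13.5W, so 1050 = 17.5W and W* = 60.
Plugging W* into demand: L* = 2927.2 - 4(60) = 2687.2.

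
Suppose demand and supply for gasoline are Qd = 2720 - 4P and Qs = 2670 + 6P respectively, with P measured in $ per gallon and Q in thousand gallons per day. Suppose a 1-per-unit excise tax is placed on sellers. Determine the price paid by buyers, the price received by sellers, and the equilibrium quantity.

With a tax of 1 on sellers, they supply based on the net price P_s = P_b - 1, so Qs = 2664 + 6P_b.
Set Qd = Qs: 2720 - 4P_b = 2664 + 6P_b, so 56 = 10P_b and P_b = 5.6.
Then P_s = 5.6 - 1 = 4.6 and Q = 2720 - 4(5.6) = 2697.6.

P_b = 5.6, P_s = 4.6, Q = 2697.6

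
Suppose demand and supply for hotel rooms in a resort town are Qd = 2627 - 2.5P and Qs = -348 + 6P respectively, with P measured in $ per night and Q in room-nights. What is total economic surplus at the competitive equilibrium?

Total surplus = 869692.8

The market clears where 2627 - 2.5P = -348 + 6P. Rearranging, 8.5P = 2975, hence P* = 350.
Substitute back: Q* = 2627 - 2.5(350) = 1752.
Demand choke price = 1050.8; supply choke price = 58. CS = ½(1050.8 - 350)(1752) = 613900.8; PS = ½(350 - 58)(1752) = 255792. Total surplus = 869692.8.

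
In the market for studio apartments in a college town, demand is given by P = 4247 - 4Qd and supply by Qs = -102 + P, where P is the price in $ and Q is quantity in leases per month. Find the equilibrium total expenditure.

Inverting to quantity form: Qd = 1061.75 - 0.25P.
Equating demand and supply, 1061.75 - 0.25P = -102 + P gives 1.25P = 1163.75, so P* = 931.
Then Q* = 1061.75 - 0.25(931) = 829.
Total expenditure = P* × Q* = 931 × 829 = 771799.

Total expenditure = 771799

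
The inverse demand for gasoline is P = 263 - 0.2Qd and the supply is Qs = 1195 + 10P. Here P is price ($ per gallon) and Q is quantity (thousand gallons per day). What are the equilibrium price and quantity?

P* = 8, Q* = 1275

Inverting to quantity form: Qd = 1315 - 5P.
The market clears where 1315 - 5P = 1195 + 10P. Rearranging, 15P = 120, hence P* = 8.
Then Q* = 1315 - 5(8) = 1275.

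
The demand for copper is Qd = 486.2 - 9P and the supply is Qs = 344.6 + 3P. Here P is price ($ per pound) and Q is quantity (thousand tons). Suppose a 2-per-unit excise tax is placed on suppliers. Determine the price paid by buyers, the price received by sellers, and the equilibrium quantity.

The tax drives a wedge P_b - P_s = 2. Substituting P_s = P_b - 2 into supply: Qs = 338.6 + 3P_b.
Market clearing requires 486.2 - 9P_b = 338.6 + 3P_b; hence 147.6 = 12P_b and P_b = 12.3.
So P_s = 10.3 and the quantity traded is Q = 486.2 - 9(12.3) = 375.5.

P_b = 12.3, P_s = 10.3, Q = 375.5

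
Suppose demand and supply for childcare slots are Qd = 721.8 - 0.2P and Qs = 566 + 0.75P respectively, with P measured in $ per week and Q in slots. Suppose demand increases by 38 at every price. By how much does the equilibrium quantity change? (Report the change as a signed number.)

ΔQ = 30

Set Qd = Qs: 721.8 - 0.2P = 566 + 0.75P, so 155.8 = 0.95P and P* = 164.
Substitute back: Q* = 721.8 - 0.2(164) = 689.
After the shift, demand is Qd = 759.8 - 0.2P.
Re-solving, 0.95P = 193.8 gives P = 204 and Q = 719.
ΔQ = 719 - 689 = 30.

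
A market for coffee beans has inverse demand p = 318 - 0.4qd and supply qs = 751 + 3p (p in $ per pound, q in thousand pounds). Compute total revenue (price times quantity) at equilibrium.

In direct form, qd = 795 - 2.5p.
At equilibrium qd = qs, so 795 - 2.5p = 751 + 3p; collecting terms, 44 = 5.5p and p* = 8.
Then q* = 795 - 2.5(8) = 775.
Total revenue = p* × q* = 8 × 775 = 6200.

Total revenue = 6200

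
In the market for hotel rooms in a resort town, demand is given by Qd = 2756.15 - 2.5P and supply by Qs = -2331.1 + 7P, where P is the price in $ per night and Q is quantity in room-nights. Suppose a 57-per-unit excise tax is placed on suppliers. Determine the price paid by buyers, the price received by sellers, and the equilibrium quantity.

The tax drives a wedge P_b - P_s = 57. Substituting P_s = P_b - 57 into supply: Qs = -2730.1 + 7P_b.
Market clearing requires 2756.15 - 2.5P_b = -2730.1 + 7P_b; hence 5486.25 = 9.5P_b and P_b = 577.5.
Then P_s = 577.5 - 57 = 520.5 and Q = 2756.15 - 2.5(577.5) = 1312.4.

P_b = 577.5, P_s = 520.5, Q = 1312.4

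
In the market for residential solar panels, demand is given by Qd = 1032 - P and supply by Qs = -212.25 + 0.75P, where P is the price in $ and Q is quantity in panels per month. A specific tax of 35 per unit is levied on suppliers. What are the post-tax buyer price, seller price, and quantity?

P_b = 726, P_s = 691, Q = 306

Suppliers keep P_s = P_b - 35 per unit, so supply in terms of the buyer price is Qs = -238.5 + 0.75P_b.
Equate demand and the shifted supply: 1032 - P_b = -238.5 + 0.75P_b, giving 1.75P_b = 1270.5, so P_b = 726.
Then P_s = 726 - 35 = 691 and Q = 1032 - 726 = 306.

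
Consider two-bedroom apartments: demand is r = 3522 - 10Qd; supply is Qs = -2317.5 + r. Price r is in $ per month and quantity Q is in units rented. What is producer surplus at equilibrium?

Inverting to quantity form: Qd = 352.2 - 0.1r.
Equating demand and supply, 352.2 - 0.1r = -2317.5 + r gives 1.1r = 2669.7, so r* = 2427.
Plugging r* into demand: Q* = 352.2 - 0.1(2427) = 109.5.
Supply choke price (Qs = 0): r = 2317.5. Producer surplus = ½ × (2427 - 2317.5) × 109.5 = 5995.125.

Producer surplus = 5995.125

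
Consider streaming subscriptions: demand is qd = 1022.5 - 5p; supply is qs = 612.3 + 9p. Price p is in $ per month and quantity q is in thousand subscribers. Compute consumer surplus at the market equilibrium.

Consumer surplus = 76737.6

The market clears where 1022.5 - 5p = 612.3 + 9p. Rearranging, 14p = 410.2, hence p* = 29.3.
Then q* = 1022.5 - 5(29.3) = 876.
Demand choke price (qd = 0): p = 1022.5/5 = 204.5. Consumer surplus = ½ × (204.5 - 29.3) × 876 = 76737.6.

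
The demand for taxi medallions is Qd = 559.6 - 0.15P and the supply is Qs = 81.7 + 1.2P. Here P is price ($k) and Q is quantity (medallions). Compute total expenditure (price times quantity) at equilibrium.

Total expenditure = 179301

At equilibrium Qd = Qs, so 559.6 - 0.15P = 81.7 + 1.2P; collecting terms, 477.9 = 1.35P and P* = 354.
From the demand curve, Q* = 559.6 - 0.15(354) = 506.5.
Total expenditure = P* × Q* = 354 × 506.5 = 179301.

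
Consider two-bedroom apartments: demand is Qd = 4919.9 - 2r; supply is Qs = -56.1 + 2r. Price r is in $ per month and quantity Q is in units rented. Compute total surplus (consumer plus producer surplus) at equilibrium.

The market clears where 4919.9 - 2r = -56.1 + 2r. Rearranging, 4r = 4976, hence r* = 1244.
Plugging r* into demand: Q* = 4919.9 - 2(1244) = 2431.9.
Demand choke price = 2459.95; supply choke price = 28.05. CS = ½(2459.95 - 1244)(2431.9) = 1478534.4025; PS = ½(1244 - 28.05)(2431.9) = 1478534.4025. Total surplus = 2957068.805.

Total surplus = 2957068.805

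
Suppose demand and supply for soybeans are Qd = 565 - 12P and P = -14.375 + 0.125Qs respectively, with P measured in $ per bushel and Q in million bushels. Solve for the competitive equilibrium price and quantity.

Rewriting in direct form: Qs = 115 + 8P.
At equilibrium Qd = Qs, so 565 - 12P = 115 + 8P; collecting terms, 450 = 20P and P* = 22.5.
Then Q* = 565 - 12(22.5) = 295.

P* = 22.5, Q* = 295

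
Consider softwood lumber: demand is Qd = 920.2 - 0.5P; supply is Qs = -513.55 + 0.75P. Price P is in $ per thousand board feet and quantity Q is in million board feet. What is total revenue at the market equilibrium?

Total revenue = 397664.9

The market clears where 920.2 - 0.5P = -513.55 + 0.75P. Rearranging, 1.25P = 1433.75, hence P* = 1147.
Substitute back: Q* = 920.2 - 0.5(1147) = 346.7.
Total revenue = P* × Q* = 1147 × 346.7 = 397664.9.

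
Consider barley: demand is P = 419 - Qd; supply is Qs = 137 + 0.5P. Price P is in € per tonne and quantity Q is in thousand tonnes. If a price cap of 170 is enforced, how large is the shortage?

Shortage = 27

Inverting to quantity form: Qd = 419 - P.
At P = 170: Qd = 249 and Qs = 222.
Shortage = Qd - Qs = 249 - 222 = 27.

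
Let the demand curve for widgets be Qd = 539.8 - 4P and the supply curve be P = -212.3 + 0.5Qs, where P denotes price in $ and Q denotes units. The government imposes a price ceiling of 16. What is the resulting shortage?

Inverting to quantity form: Qs = 424.6 + 2P.
Evaluating both curves at the ceiling price 16 gives Qd = 475.8, Qs = 456.6.
Shortage = Qd - Qs = 475.8 - 456.6 = 19.2.

Shortage = 19.2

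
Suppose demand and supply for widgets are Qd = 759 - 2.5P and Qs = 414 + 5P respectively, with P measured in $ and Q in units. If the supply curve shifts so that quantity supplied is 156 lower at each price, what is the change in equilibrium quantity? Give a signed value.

Equating demand and supply, 759 - 2.5P = 414 + 5P gives 7.5P = 345, so P* = 46.
From the demand curve, Q* = 759 - 2.5(46) = 644.
After the shift, supply is Qs = 258 + 5P.
Re-solving, 7.5P = 501 gives P = 66.8 and Q = 592.
ΔQ = 592 - 644 = -52.

ΔQ = -52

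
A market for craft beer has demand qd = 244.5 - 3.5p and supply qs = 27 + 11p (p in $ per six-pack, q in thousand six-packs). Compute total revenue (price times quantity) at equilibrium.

At equilibrium qd = qs, so 244.5 - 3.5p = 27 + 11p; collecting terms, 217.5 = 14.5p and p* = 15.
From the demand curve, q* = 244.5 - 3.5(15) = 192.
Total revenue = p* × q* = 15 × 192 = 2880.

Total revenue = 2880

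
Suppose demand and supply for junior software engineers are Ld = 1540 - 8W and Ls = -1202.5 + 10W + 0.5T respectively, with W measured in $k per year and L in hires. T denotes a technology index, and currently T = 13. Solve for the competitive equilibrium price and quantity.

W* = 152, L* = 324

With T = 13, supply is Ls = -1196 + 10W.
The market clears where 1540 - 8W = -1196 + 10W. Rearranging, 18W = 2736, hence W* = 152.
Then L* = 1540 - 8(152) = 324.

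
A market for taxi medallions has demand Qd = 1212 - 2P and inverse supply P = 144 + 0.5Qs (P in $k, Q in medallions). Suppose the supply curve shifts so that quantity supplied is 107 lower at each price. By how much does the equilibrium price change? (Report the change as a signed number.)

Solving each curve for Q: Qs = -288 + 2P.
The market clears where 1212 - 2P = -288 + 2P. Rearranging, 4P = 1500, hence P* = 375.
Substitute back: Q* = 1212 - 2(375) = 462.
After the shift, supply is Qs = -395 + 2P.
Re-solving, 4P = 1607 gives P = 401.75 and Q = 408.5.
ΔP = 401.75 - 375 = 26.75.

ΔP = 26.75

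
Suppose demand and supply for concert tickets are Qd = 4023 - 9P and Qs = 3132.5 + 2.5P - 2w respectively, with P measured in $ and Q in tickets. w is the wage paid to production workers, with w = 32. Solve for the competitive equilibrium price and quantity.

With w = 32, supply is Qs = 3068.5 + 2.5P.
Equating demand and supply, 4023 - 9P = 3068.5 + 2.5P gives 11.5P = 954.5, so P* = 83.
From the demand curve, Q* = 4023 - 9(83) = 3276.

P* = 83, Q* = 3276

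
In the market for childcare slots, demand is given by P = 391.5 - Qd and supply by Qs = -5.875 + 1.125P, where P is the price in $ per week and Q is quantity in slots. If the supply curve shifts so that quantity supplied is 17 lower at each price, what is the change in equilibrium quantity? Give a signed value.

In direct form, Qd = 391.5 - P.
Equating demand and supply, 391.5 - P = -5.875 + 1.125P gives 2.125P = 397.375, so P* = 187.
Substitute back: Q* = 391.5 - 187 = 204.5.
After the shift, supply is Qs = -22.875 + 1.125P.
The new intersection has 414.375 = 2.125P, i.e. P = 195, Q = 196.5.
ΔQ = 196.5 - 204.5 = -8.

ΔQ = -8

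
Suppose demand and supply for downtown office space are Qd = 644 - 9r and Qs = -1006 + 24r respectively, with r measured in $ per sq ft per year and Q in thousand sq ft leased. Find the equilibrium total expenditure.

Total expenditure = 9700

Set Qd = Qs: 644 - 9r = -1006 + 24r, so 1650 = 33r and r* = 50.
Plugging r* into demand: Q* = 644 - 9(50) = 194.
Total expenditure = r* × Q* = 50 × 194 = 9700.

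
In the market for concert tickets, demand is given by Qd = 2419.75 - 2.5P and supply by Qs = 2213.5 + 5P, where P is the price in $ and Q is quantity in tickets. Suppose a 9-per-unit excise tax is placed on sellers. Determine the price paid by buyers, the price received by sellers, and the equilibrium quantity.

With a tax of 9 on sellers, they supply based on the net price P_s = P_b - 9, so Qs = 2168.5 + 5P_b.
Market clearing requires 2419.75 - 2.5P_b = 2168.5 + 5P_b; hence 251.25 = 7.5P_b and P_b = 33.5.
Then P_s = 33.5 - 9 = 24.5 and Q = 2419.75 - 2.5(33.5) = 2336.

P_b = 33.5, P_s = 24.5, Q = 2336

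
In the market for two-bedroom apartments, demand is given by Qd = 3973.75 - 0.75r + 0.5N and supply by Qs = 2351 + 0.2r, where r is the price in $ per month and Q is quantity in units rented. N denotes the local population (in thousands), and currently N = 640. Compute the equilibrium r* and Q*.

With N = 640, demand is Qd = 4293.75 - 0.75r.
The market clears where 4293.75 - 0.75r = 2351 + 0.2r. Rearranging, 0.95r = 1942.75, hence r* = 2045.
Substitute back: Q* = 4293.75 - 0.75(2045) = 2760.

r* = 2045, Q* = 2760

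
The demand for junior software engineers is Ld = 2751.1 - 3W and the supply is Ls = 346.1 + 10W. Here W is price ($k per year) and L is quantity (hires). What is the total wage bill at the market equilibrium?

Equating demand and supply, 2751.1 - 3W = 346.1 + 10W gives 13W = 2405, so W* = 185.
Then L* = 2751.1 - 3(185) = 2196.1.
The total wage bill = W* × L* = 185 × 2196.1 = 406278.5.

The total wage bill = 406278.5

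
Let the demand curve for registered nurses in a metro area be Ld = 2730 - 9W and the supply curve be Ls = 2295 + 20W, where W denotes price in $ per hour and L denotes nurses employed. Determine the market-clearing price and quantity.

Set Ld = Ls: 2730 - 9W = 2295 + 20W, so 435 = 29W and W* = 15.
Plugging W* into demand: L* = 2730 - 9(15) = 2595.

W* = 15, L* = 2595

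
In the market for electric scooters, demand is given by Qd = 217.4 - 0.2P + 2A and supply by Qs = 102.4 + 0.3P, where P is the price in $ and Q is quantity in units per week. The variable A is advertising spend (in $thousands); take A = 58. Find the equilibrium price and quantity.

P* = 462, Q* = 241

With A = 58, demand is Qd = 333.4 - 0.2P.
Equating demand and supply, 333.4 - 0.2P = 102.4 + 0.3P gives 0.5P = 231, so P* = 462.
From the demand curve, Q* = 333.4 - 0.2(462) = 241.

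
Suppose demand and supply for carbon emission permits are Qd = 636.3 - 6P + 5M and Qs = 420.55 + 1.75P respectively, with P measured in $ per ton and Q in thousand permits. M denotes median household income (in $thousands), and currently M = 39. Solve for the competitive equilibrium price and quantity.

P* = 53, Q* = 513.3

With M = 39, demand is Qd = 831.3 - 6P.
Equating demand and supply, 831.3 - 6P = 420.55 + 1.75P gives 7.75P = 410.75, so P* = 53.
Plugging P* into demand: Q* = 831.3 - 6(53) = 513.3.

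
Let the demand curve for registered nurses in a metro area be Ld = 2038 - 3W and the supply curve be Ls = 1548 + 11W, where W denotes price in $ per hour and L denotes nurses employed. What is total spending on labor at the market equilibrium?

Set Ld = Ls: 2038 - 3W = 1548 + 11W, so 490 = 14W and W* = 35.
Plugging W* into demand: L* = 2038 - 3(35) = 1933.
Total spending on labor = W* × L* = 35 × 1933 = 67655.

Total spending on labor = 67655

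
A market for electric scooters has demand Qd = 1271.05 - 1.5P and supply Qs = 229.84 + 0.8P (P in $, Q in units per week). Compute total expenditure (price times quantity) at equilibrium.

Set Qd = Qs: 1271.05 - 1.5P = 229.84 + 0.8P, so 1041.21 = 2.3P and P* = 452.7.
Then Q* = 1271.05 - 1.5(452.7) = 592.
Total expenditure = P* × Q* = 452.7 × 592 = 267998.4.

Total expenditure = 267998.4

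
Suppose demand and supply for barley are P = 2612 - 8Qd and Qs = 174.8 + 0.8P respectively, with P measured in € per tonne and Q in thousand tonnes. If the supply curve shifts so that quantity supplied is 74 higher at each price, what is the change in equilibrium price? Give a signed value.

Inverting to quantity form: Qd = 326.5 - 0.125P.
Set Qd = Qs: 326.5 - 0.125P = 174.8 + 0.8P, so 151.7 = 0.925P and P* = 164.
Plugging P* into demand: Q* = 326.5 - 0.125(164) = 306.
After the shift, supply is Qs = 248.8 + 0.8P.
The new intersection has 77.7 = 0.925P, i.e. P = 84, Q = 316.
ΔP = 84 - 164 = -80.

ΔP = -80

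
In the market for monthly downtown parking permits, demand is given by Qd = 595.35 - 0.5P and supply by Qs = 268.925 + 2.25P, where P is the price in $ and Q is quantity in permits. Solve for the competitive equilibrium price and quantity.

Set Qd = Qs: 595.35 - 0.5P = 268.925 + 2.25P, so 326.425 = 2.75P and P* = 118.7.
From the demand curve, Q* = 595.35 - 0.5(118.7) = 536.

P* = 118.7, Q* = 536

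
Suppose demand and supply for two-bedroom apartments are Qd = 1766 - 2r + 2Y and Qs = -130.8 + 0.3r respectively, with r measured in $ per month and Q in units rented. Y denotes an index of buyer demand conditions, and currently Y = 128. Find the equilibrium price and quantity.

r* = 936, Q* = 150

With Y = 128, demand is Qd = 2022 - 2r.
At equilibrium Qd = Qs, so 2022 - 2r = -130.8 + 0.3r; collecting terms, 2152.8 = 2.3r and r* = 936.
From the demand curve, Q* = 2022 - 2(936) = 150.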